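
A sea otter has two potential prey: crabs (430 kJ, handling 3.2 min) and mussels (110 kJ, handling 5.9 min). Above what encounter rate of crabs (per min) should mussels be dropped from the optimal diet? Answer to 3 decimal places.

Drop mussels once their profitability E₂/h₂ falls below the rate achievable on crabs alone: E₂/h₂ = λE₁/(1 + λh₁).
Solve for λ: λE₁h₂ = E₂(1 + λh₁) → λ(E₁h₂ − E₂h₁) = E₂ → λ = E₂/(E₁h₂ − E₂h₁).
λ = 110/(430×5.9 − 110×3.2) = 110/2185 = 0.05034 per min.

0.050 per min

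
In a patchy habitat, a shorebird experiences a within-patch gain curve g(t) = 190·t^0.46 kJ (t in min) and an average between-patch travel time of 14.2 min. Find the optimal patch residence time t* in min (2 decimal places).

By the marginal value theorem, leave when the instantaneous gain rate g'(t) equals the habitat-wide average g(t)/(T + t).
g'(t) = 0.46·190·t^-0.54. Setting 0.46·190·t^-0.54 = 190·t^0.46/(14.2+t) gives 0.46(14.2+t) = t, so 0.54·t = 0.46×14.2.
t* = 0.46×14.2/0.54 = 12.1 min.

12.10 min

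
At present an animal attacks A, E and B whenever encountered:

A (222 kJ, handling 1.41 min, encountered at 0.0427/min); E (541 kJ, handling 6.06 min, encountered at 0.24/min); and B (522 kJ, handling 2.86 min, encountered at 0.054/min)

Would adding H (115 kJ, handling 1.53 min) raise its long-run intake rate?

Yes

On A, E and B alone, R = ΣλE/(1+Σλh) = 167.5/2.669 = 62.76 kJ/min.
Profitability of H: 115/1.53 = 75.16 kJ/min.
Since 75.16 > R, including H increases the long-run rate.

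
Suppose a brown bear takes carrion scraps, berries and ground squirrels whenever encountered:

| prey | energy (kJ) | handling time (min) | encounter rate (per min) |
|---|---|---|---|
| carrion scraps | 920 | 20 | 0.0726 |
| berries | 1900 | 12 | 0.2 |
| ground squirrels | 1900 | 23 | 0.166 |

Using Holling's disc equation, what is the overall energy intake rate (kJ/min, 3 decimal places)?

Energy encountered per unit search time: 0.0726×920 + 0.2×1900 + 0.166×1900 = 762.2 kJ/min.
Handling time per unit search time: 0.0726×20 + 0.2×12 + 0.166×23 = 7.67.
Rate = 762.2/(1 + 7.67) = 87.91 kJ/min.

87.911 kJ/min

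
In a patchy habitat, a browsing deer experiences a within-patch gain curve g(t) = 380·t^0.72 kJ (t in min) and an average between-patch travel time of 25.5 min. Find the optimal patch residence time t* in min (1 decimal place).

By the marginal value theorem, leave when the instantaneous gain rate g'(t) equals the habitat-wide average g(t)/(T + t).
g'(t) = 0.72·380·t^-0.28. Setting 0.72·380·t^-0.28 = 380·t^0.72/(25.5+t) gives 0.72(25.5+t) = t, so 0.28·t = 0.72×25.5.
t* = 0.72×25.5/0.28 = 65.57 min.

65.6 min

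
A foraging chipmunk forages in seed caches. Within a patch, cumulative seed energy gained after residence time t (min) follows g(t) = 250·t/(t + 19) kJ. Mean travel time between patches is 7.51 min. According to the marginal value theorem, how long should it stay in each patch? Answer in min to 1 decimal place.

11.9 min

By the marginal value theorem, leave when the instantaneous gain rate g'(t) equals the habitat-wide average g(t)/(T + t).
g'(t) = 250·19/(t + 19)². Setting 250·19/(t+19)² = 250t/[(t+19)(7.51+t)] gives 19(7.51+t) = t(t+19), so t² = 19×7.51 = 142.7.
t* = √142.7 = 11.95 min.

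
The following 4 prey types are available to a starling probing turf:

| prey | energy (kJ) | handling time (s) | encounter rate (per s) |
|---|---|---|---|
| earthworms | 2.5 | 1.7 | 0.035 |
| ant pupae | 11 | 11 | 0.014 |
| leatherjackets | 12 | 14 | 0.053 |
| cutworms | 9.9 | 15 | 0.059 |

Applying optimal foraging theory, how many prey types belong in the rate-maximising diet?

E/h in descending order: earthworms 1.47, ant pupae 1, leatherjackets 0.857, cutworms 0.66 kJ/s. The optimal diet is the largest prefix of this list for which every included type satisfies E_i/h_i > R on the types above it.
Rate on top 1: 0.08259. ant pupae: 1 > 0.08259 → include.
Rate on top 2: 0.199. leatherjackets: 0.857 > 0.199 → include.
Rate on top 3: 0.4487. cutworms: 0.66 > 0.4487 → include.
Optimal diet: earthworms, ant pupae, leatherjackets, cutworms — 4 of 4 types.

4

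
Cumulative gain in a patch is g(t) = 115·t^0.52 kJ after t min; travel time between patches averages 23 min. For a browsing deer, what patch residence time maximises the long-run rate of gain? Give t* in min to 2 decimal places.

24.92 min

Optimal t* satisfies g'(t*) = g(t*)/(T + t*).
g'(t) = 0.52·115·t^-0.48. Setting 0.52·115·t^-0.48 = 115·t^0.52/(23+t) gives 0.52(23+t) = t, so 0.48·t = 0.52×23.
t* = 0.52×23/0.48 = 24.92 min.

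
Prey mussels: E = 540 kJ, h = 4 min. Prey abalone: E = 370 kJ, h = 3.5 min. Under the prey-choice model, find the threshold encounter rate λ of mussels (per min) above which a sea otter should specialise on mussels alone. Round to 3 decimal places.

Drop abalone once their profitability E₂/h₂ falls below the rate achievable on mussels alone: E₂/h₂ = λE₁/(1 + λh₁).
Solve for λ: λE₁h₂ = E₂(1 + λh₁) → λ(E₁h₂ − E₂h₁) = E₂ → λ = E₂/(E₁h₂ − E₂h₁).
λ = 370/(540×3.5 − 370×4) = 370/410 = 0.9024 per min.

0.902 per min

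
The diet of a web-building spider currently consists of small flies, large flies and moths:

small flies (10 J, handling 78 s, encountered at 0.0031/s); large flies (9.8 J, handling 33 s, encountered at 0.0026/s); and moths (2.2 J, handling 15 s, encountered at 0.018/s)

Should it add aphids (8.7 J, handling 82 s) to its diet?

Yes

On small flies, large flies and moths alone, R = ΣλE/(1+Σλh) = 0.09608/1.598 = 0.06014 J/s.
aphids: E/h = 8.7/82 = 0.1061 J/s.
0.1061 > 0.06014, so adding aphids raises the average — include it.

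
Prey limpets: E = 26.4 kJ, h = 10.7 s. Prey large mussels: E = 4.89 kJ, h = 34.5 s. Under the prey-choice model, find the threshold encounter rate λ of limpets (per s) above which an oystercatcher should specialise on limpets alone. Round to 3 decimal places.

The zero-one rule: include large mussels iff E₂/h₂ > λE₁/(1+λh₁). Equality gives the switch point.
λE₁h₂ = E₂ + λE₂h₁ ⇒ λ = E₂/(E₁h₂ − E₂h₁) = 4.89/(910.8 − 52.32) = 0.005696 per s.

0.006 per s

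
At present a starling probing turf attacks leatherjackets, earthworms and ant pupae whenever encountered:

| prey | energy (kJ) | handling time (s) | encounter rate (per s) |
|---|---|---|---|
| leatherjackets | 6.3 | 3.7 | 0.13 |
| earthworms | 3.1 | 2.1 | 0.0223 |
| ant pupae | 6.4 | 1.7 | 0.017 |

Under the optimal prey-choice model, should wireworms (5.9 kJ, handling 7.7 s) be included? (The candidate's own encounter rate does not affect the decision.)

Intake rate on the current diet: R = (0.13×6.3 + 0.0223×3.1 + 0.017×6.4) / (1 + 0.13×3.7 + 0.0223×2.1 + 0.017×1.7) = 0.9969/1.557 = 0.6404 kJ/s.
wireworms: E/h = 5.9/7.7 = 0.7662 kJ/s.
Since 0.7662 > R, including wireworms increases the long-run rate.

Yes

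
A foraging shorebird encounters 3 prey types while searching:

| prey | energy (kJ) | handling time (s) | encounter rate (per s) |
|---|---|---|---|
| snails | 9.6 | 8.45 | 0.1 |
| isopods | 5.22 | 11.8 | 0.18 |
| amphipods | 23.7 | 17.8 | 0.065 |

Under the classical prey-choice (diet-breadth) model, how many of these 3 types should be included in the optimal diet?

2

Rank by E/h (kJ/s): amphipods 1.33, snails 1.14, isopods 0.442. Include each in turn until the next type's E/h falls below the running intake rate.
Rate on top 1: 0.7142. snails: 1.14 > 0.7142 → include.
Rate on top 2: 0.8329. isopods: 0.442 < 0.8329 → exclude; stop.
Optimal diet: amphipods, snails — 2 of 3 types.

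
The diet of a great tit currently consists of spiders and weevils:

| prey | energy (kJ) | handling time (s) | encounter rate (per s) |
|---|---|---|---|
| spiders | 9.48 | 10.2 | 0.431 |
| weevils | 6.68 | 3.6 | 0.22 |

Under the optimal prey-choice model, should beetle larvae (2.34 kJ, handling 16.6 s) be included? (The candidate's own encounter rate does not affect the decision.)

No

Intake rate on the current diet: R = (0.431×9.48 + 0.22×6.68) / (1 + 0.431×10.2 + 0.22×3.6) = 5.555/6.188 = 0.8978 kJ/s.
beetle larvae: E/h = 2.34/16.6 = 0.141 kJ/s.
0.141 < 0.8978, so adding beetle larvae would lower the average — exclude it.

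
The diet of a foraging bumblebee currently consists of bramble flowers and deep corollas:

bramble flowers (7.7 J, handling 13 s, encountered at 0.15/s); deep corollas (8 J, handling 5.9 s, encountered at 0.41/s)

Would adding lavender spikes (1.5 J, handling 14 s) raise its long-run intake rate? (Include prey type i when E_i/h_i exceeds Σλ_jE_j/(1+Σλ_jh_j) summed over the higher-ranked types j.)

No

Current rate: (0.15×7.7 + 0.41×8)/(1 + 0.15×13 + 0.41×5.9) = 0.826 J/s.
Profitability of lavender spikes: 1.5/14 = 0.1071 J/s.
Since 0.1071 < R, time spent handling lavender spikes is better spent searching.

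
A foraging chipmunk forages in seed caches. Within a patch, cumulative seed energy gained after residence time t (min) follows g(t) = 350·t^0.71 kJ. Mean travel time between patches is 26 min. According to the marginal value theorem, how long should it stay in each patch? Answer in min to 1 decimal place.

63.7 min

By the marginal value theorem, leave when the instantaneous gain rate g'(t) equals the habitat-wide average g(t)/(T + t).
g'(t) = 0.71·350·t^-0.29. Setting 0.71·350·t^-0.29 = 350·t^0.71/(26+t) gives 0.71(26+t) = t, so 0.29·t = 0.71×26.
t* = 0.71×26/0.29 = 63.66 min.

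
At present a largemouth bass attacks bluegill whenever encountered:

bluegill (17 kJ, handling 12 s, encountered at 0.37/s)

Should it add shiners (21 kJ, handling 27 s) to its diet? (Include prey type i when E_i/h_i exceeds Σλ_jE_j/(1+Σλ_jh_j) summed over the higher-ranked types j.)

No

Current rate: (0.37×17)/(1 + 0.37×12) = 1.156 kJ/s.
Profitability of shiners: 21/27 = 0.7778 kJ/s.
0.7778 < 1.156, so adding shiners would lower the average — exclude it.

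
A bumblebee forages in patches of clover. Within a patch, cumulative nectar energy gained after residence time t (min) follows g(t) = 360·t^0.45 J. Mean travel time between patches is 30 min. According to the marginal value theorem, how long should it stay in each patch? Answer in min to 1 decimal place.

24.5 min

Maximise g(t)/(T+t): set derivative to zero → g'(t)(T+t) = g(t).
g'(t) = 0.45·360·t^-0.55. Setting 0.45·360·t^-0.55 = 360·t^0.45/(30+t) gives 0.45(30+t) = t, so 0.55·t = 0.45×30.
t* = 0.45×30/0.55 = 24.55 min.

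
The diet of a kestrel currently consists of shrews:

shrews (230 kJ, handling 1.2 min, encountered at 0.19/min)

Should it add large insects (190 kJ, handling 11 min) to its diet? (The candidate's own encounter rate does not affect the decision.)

No

On shrews alone, R = ΣλE/(1+Σλh) = 43.7/1.228 = 35.59 kJ/min.
Profitability of large insects: 190/11 = 17.27 kJ/min.
Since 17.27 < R, time spent handling large insects is better spent searching.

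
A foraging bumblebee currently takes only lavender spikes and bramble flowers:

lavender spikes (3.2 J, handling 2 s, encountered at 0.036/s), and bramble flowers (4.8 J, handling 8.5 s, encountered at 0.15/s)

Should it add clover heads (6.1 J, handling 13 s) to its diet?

Current rate: (0.036×3.2 + 0.15×4.8)/(1 + 0.036×2 + 0.15×8.5) = 0.3559 J/s.
clover heads: E/h = 6.1/13 = 0.4692 J/s.
Since 0.4692 > R, including clover heads increases the long-run rate.

Yes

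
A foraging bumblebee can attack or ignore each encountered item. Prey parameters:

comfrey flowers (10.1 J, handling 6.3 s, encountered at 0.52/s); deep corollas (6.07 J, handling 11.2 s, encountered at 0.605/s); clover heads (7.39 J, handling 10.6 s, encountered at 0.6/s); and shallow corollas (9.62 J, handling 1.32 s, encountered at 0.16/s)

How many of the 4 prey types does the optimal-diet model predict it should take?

Rank by E/h (J/s): shallow corollas 7.29, comfrey flowers 1.6, clover heads 0.697, deep corollas 0.542. Include each in turn until the next type's E/h falls below the running intake rate.
Rate on top 1: 1.271. comfrey flowers: 1.6 > 1.271 → include.
Rate on top 2: 1.513. clover heads: 0.697 < 1.513 → exclude; stop.
Optimal diet: shallow corollas, comfrey flowers — 2 of 4 types.

2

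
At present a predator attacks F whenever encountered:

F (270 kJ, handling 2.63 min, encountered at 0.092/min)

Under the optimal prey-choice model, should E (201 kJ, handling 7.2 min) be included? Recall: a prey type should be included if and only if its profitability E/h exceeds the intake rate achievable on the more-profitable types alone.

Yes

On F alone, R = ΣλE/(1+Σλh) = 24.84/1.242 = 20 kJ/min.
Profitability of E: 201/7.2 = 27.92 kJ/min.
27.92 > 20, so adding E raises the average — include it.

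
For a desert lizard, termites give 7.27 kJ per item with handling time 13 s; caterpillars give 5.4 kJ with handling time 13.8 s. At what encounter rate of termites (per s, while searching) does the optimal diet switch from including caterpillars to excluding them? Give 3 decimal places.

The zero-one rule: include caterpillars iff E₂/h₂ > λE₁/(1+λh₁). Equality gives the switch point.
λE₁h₂ = E₂ + λE₂h₁ ⇒ λ = E₂/(E₁h₂ − E₂h₁) = 5.4/(100.3 − 70.2) = 0.1792 per s.

0.179 per s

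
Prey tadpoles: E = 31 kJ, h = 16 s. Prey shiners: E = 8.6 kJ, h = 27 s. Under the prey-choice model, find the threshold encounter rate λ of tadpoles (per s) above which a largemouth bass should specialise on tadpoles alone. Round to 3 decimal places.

Drop shiners once their profitability E₂/h₂ falls below the rate achievable on tadpoles alone: E₂/h₂ = λE₁/(1 + λh₁).
Solve for λ: λE₁h₂ = E₂(1 + λh₁) → λ(E₁h₂ − E₂h₁) = E₂ → λ = E₂/(E₁h₂ − E₂h₁).
λ = 8.6/(31×27 − 8.6×16) = 8.6/699.4 = 0.0123 per s.

0.012 per s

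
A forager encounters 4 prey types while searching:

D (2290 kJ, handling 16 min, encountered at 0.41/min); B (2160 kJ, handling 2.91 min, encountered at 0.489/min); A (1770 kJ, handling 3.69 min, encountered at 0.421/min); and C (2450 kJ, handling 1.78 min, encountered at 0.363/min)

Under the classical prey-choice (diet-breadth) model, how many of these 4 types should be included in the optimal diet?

E/h in descending order: C 1.38e+03, B 742, A 480, D 143 kJ/min. The optimal diet is the largest prefix of this list for which every included type satisfies E_i/h_i > R on the types above it.
Rate on top 1: 540.3. B: 742 > 540.3 → include.
Rate on top 2: 633.9. A: 480 < 633.9 → exclude; stop.
Optimal diet: C, B — 2 of 4 types.

2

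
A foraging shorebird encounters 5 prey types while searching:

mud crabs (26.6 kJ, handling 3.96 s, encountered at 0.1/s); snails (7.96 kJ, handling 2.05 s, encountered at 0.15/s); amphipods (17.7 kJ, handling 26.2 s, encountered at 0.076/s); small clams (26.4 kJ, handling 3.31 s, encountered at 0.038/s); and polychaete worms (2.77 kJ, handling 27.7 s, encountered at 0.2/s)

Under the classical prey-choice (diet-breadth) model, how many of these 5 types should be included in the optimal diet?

3

Rank by E/h (kJ/s): small clams 7.98, mud crabs 6.72, snails 3.88, amphipods 0.676, polychaete worms 0.1. Include each in turn until the next type's E/h falls below the running intake rate.
Rate on top 1: 0.8911. mud crabs: 6.72 > 0.8911 → include.
Rate on top 2: 2.407. snails: 3.88 > 2.407 → include.
Rate on top 3: 2.655. amphipods: 0.676 < 2.655 → exclude; stop.
Optimal diet: small clams, mud crabs, snails — 3 of 5 types.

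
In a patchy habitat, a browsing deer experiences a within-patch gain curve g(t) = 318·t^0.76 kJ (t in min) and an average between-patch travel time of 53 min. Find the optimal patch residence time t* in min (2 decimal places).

167.83 min

Optimal t* satisfies g'(t*) = g(t*)/(T + t*).
g'(t) = 0.76·318·t^-0.24. Setting 0.76·318·t^-0.24 = 318·t^0.76/(53+t) gives 0.76(53+t) = t, so 0.24·t = 0.76×53.
t* = 0.76×53/0.24 = 167.8 min.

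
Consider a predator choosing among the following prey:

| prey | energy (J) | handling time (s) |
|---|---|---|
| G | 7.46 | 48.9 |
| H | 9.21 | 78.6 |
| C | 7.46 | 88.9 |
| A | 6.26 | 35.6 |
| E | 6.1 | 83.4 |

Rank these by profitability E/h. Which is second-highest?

In descending order of E/h:
A: 6.26/35.6 = 0.176 J/s
G: 7.46/48.9 = 0.153 J/s
H: 9.21/78.6 = 0.117 J/s
C: 7.46/88.9 = 0.0839 J/s
E: 6.1/83.4 = 0.0731 J/s

G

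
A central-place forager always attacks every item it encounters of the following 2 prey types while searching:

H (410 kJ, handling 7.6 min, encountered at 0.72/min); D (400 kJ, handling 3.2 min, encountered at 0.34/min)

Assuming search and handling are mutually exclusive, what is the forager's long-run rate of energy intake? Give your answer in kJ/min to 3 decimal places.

R = Σλ_iE_i / (1 + Σλ_ih_i)
Numerator: 0.72×410 + 0.34×400 = 431.2
Denominator: 1 + 0.72×7.6 + 0.34×3.2 = 7.56
R = 431.2/7.56 = 57.04 kJ/min

57.037 kJ/min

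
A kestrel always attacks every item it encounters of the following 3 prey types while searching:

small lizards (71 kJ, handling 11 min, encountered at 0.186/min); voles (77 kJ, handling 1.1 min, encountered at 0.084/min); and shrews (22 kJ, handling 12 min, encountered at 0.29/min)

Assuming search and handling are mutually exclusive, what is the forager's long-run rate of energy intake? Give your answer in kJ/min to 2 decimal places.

3.94 kJ/min

R = (0.186×71 + 0.084×77 + 0.29×22) / (1 + 0.186×11 + 0.084×1.1 + 0.29×12) = 26.05/6.618 = 3.937 kJ/min.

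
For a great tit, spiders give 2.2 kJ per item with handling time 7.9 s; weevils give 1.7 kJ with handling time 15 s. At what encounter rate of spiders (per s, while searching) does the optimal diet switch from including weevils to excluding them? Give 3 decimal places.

The zero-one rule: include weevils iff E₂/h₂ > λE₁/(1+λh₁). Equality gives the switch point.
λE₁h₂ = E₂ + λE₂h₁ ⇒ λ = E₂/(E₁h₂ − E₂h₁) = 1.7/(33 − 13.43) = 0.08687 per s.

0.087 per s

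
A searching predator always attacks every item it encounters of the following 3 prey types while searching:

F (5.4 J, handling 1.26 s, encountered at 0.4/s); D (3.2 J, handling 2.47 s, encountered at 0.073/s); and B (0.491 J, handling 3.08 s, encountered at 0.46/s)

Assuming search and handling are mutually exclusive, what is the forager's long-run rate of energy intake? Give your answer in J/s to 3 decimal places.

0.845 J/s

R = (0.4×5.4 + 0.073×3.2 + 0.46×0.491) / (1 + 0.4×1.26 + 0.073×2.47 + 0.46×3.08) = 2.619/3.101 = 0.8447 J/s.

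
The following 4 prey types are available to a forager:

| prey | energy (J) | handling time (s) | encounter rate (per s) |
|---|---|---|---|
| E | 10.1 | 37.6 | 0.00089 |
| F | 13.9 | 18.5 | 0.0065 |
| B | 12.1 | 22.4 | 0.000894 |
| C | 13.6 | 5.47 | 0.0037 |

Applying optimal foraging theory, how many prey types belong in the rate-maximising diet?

4

Rank by E/h (J/s): C 2.49, F 0.751, B 0.54, E 0.269. Include each in turn until the next type's E/h falls below the running intake rate.
Rate on top 1: 0.04932. F: 0.751 > 0.04932 → include.
Rate on top 2: 0.1233. B: 0.54 > 0.1233 → include.
Rate on top 3: 0.1305. E: 0.269 > 0.1305 → include.
Optimal diet: C, F, B, E — 4 of 4 types.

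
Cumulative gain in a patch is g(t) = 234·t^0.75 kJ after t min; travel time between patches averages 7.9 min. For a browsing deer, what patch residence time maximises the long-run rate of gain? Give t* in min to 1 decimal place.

23.7 min

Maximise g(t)/(T+t): set derivative to zero → g'(t)(T+t) = g(t).
g'(t) = 0.75·234·t^-0.25. Setting 0.75·234·t^-0.25 = 234·t^0.75/(7.9+t) gives 0.75(7.9+t) = t, so 0.25·t = 0.75×7.9.
t* = 0.75×7.9/0.25 = 23.7 min.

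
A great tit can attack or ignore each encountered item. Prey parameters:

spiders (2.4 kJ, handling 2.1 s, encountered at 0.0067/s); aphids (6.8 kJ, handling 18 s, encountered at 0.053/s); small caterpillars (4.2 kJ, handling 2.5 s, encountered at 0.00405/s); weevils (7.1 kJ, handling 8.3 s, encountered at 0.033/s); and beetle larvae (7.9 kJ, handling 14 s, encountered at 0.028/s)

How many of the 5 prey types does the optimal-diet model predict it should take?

5

Profitabilities (E/h, kJ/s): small caterpillars 1.68, spiders 1.14, weevils 0.855, beetle larvae 0.564, aphids 0.378. Add prey in this order while the next type's profitability exceeds the intake rate on those already taken.
Rate on top 1: 0.01684. spiders: 1.14 > 0.01684 → include.
Rate on top 2: 0.03231. weevils: 0.855 > 0.03231 → include.
Rate on top 3: 0.206. beetle larvae: 0.564 > 0.206 → include.
Rate on top 4: 0.2891. aphids: 0.378 > 0.2891 → include.
Optimal diet: small caterpillars, spiders, weevils, beetle larvae, aphids — 5 of 5 types.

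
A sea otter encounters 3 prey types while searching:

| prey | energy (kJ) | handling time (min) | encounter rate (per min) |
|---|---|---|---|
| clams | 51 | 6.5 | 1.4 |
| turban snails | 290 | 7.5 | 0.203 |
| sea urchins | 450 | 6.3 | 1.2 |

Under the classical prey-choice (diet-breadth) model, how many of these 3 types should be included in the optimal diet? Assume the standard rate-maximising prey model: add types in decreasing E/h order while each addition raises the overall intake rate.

Profitabilities (E/h, kJ/min): sea urchins 71.4, turban snails 38.7, clams 7.85. Add prey in this order while the next type's profitability exceeds the intake rate on those already taken.
Rate on top 1: 63.08. turban snails: 38.7 < 63.08 → exclude; stop.
Optimal diet: sea urchins — 1 of 3 types.

1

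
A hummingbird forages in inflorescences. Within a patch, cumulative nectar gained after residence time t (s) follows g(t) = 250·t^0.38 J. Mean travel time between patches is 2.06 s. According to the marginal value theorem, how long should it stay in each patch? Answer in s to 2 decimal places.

Maximise g(t)/(T+t): set derivative to zero → g'(t)(T+t) = g(t).
g'(t) = 0.38·250·t^-0.62. Setting 0.38·250·t^-0.62 = 250·t^0.38/(2.06+t) gives 0.38(2.06+t) = t, so 0.62·t = 0.38×2.06.
t* = 0.38×2.06/0.62 = 1.263 s.

1.26 s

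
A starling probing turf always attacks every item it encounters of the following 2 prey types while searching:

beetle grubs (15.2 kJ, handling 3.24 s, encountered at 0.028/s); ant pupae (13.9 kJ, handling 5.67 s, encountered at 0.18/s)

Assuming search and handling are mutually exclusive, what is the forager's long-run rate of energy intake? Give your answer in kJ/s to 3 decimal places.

1.387 kJ/s

Energy encountered per unit search time: 0.028×15.2 + 0.18×13.9 = 2.928 kJ/s.
Handling time per unit search time: 0.028×3.24 + 0.18×5.67 = 1.111.
Rate = 2.928/(1 + 1.111) = 1.387 kJ/s.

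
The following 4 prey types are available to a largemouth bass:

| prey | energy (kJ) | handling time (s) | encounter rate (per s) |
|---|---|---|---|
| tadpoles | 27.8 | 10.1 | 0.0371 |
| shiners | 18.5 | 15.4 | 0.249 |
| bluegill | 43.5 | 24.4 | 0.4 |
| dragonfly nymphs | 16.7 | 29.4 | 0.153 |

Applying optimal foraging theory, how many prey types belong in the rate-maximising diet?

2

Rank by E/h (kJ/s): tadpoles 2.75, bluegill 1.78, shiners 1.2, dragonfly nymphs 0.568. Include each in turn until the next type's E/h falls below the running intake rate.
Rate on top 1: 0.7503. bluegill: 1.78 > 0.7503 → include.
Rate on top 2: 1.655. shiners: 1.2 < 1.655 → exclude; stop.
Optimal diet: tadpoles, bluegill — 2 of 4 types.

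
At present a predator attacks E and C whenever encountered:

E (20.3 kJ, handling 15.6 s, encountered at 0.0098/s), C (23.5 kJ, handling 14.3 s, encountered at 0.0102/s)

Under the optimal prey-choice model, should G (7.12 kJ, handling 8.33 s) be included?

On E and C alone, R = ΣλE/(1+Σλh) = 0.4386/1.299 = 0.3377 kJ/s.
Profitability of G: 7.12/8.33 = 0.8547 kJ/s.
0.8547 > 0.3377, so adding G raises the average — include it.

Yes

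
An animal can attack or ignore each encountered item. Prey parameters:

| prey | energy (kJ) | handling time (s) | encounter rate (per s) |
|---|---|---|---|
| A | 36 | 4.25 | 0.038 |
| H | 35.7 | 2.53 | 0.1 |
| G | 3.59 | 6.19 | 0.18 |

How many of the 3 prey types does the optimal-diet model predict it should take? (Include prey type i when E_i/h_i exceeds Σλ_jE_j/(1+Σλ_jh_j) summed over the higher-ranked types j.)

Rank by E/h (kJ/s): H 14.1, A 8.47, G 0.58. Include each in turn until the next type's E/h falls below the running intake rate.
Rate on top 1: 2.849. A: 8.47 > 2.849 → include.
Rate on top 2: 3.491. G: 0.58 < 3.491 → exclude; stop.
Optimal diet: H, A — 2 of 3 types.

2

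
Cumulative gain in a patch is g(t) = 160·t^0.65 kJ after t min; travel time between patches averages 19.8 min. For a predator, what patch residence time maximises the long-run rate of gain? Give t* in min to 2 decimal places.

36.77 min

By the marginal value theorem, leave when the instantaneous gain rate g'(t) equals the habitat-wide average g(t)/(T + t).
g'(t) = 0.65·160·t^-0.35. Setting 0.65·160·t^-0.35 = 160·t^0.65/(19.8+t) gives 0.65(19.8+t) = t, so 0.35·t = 0.65×19.8.
t* = 0.65×19.8/0.35 = 36.77 min.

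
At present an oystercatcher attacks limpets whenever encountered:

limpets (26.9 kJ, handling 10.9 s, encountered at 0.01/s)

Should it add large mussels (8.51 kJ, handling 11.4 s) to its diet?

On limpets alone, R = ΣλE/(1+Σλh) = 0.269/1.109 = 0.2426 kJ/s.
large mussels: E/h = 8.51/11.4 = 0.7465 kJ/s.
Since 0.7465 > R, including large mussels increases the long-run rate.

Yes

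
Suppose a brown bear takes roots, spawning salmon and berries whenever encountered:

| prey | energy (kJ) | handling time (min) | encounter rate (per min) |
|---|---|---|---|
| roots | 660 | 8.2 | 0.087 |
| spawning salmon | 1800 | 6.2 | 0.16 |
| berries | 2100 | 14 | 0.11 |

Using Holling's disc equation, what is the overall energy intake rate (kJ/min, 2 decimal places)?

R = (0.087×660 + 0.16×1800 + 0.11×2100) / (1 + 0.087×8.2 + 0.16×6.2 + 0.11×14) = 576.4/4.245 = 135.8 kJ/min.

135.78 kJ/min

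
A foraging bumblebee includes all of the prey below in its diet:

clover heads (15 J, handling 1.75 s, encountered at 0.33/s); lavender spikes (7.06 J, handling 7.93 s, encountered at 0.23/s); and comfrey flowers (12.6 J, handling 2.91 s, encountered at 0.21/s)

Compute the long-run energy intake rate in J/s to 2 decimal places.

R = Σλ_iE_i / (1 + Σλ_ih_i)
Numerator: 0.33×15 + 0.23×7.06 + 0.21×12.6 = 9.22
Denominator: 1 + 0.33×1.75 + 0.23×7.93 + 0.21×2.91 = 4.013
R = 9.22/4.013 = 2.298 J/s

2.30 J/s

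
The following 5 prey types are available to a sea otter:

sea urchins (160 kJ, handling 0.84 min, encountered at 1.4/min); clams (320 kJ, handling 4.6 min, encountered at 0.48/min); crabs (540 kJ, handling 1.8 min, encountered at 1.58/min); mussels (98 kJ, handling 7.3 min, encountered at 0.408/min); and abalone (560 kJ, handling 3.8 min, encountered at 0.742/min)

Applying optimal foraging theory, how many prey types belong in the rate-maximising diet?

Rank by E/h (kJ/min): crabs 300, sea urchins 190, abalone 147, clams 69.6, mussels 13.4. Include each in turn until the next type's E/h falls below the running intake rate.
Rate on top 1: 222. sea urchins: 190 < 222 → exclude; stop.
Optimal diet: crabs — 1 of 5 types.

1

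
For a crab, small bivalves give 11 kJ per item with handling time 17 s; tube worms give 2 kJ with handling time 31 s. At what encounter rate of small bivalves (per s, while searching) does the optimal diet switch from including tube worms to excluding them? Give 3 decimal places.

0.007 per s

Drop tube worms once their profitability E₂/h₂ falls below the rate achievable on small bivalves alone: E₂/h₂ = λE₁/(1 + λh₁).
Solve for λ: λE₁h₂ = E₂(1 + λh₁) → λ(E₁h₂ − E₂h₁) = E₂ → λ = E₂/(E₁h₂ − E₂h₁).
λ = 2/(11×31 − 2×17) = 2/307 = 0.006515 per s.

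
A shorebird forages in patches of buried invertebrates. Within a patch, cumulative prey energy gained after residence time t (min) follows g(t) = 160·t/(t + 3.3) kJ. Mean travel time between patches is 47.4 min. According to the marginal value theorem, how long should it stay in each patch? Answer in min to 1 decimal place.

12.5 min

Optimal t* satisfies g'(t*) = g(t*)/(T + t*).
g'(t) = 160·3.3/(t + 3.3)². Setting 160·3.3/(t+3.3)² = 160t/[(t+3.3)(47.4+t)] gives 3.3(47.4+t) = t(t+3.3), so t² = 3.3×47.4 = 156.4.
t* = √156.4 = 12.51 min.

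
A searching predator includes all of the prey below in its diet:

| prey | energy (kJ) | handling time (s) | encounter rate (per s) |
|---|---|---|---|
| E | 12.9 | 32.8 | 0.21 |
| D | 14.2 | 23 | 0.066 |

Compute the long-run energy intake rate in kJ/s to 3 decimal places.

0.388 kJ/s

R = Σλ_iE_i / (1 + Σλ_ih_i)
Numerator: 0.21×12.9 + 0.066×14.2 = 3.646
Denominator: 1 + 0.21×32.8 + 0.066×23 = 9.406
R = 3.646/9.406 = 0.3876 kJ/s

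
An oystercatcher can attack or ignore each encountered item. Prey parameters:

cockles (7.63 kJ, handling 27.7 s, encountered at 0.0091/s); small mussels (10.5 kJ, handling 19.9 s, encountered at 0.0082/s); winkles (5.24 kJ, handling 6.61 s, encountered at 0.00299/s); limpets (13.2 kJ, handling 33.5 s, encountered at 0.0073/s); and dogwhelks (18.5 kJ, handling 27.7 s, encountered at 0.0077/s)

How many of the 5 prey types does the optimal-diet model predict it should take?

5

E/h in descending order: winkles 0.793, dogwhelks 0.668, small mussels 0.528, limpets 0.394, cockles 0.275 kJ/s. The optimal diet is the largest prefix of this list for which every included type satisfies E_i/h_i > R on the types above it.
Rate on top 1: 0.01536. dogwhelks: 0.668 > 0.01536 → include.
Rate on top 2: 0.1282. small mussels: 0.528 > 0.1282 → include.
Rate on top 3: 0.1749. limpets: 0.394 > 0.1749 → include.
Rate on top 4: 0.2076. cockles: 0.275 > 0.2076 → include.
Optimal diet: winkles, dogwhelks, small mussels, limpets, cockles — 5 of 5 types.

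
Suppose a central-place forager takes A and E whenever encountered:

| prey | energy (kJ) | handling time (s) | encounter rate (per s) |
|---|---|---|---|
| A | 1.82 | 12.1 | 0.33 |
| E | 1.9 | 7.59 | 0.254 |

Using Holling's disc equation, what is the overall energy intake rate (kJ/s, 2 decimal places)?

R = (0.33×1.82 + 0.254×1.9) / (1 + 0.33×12.1 + 0.254×7.59) = 1.083/6.921 = 0.1565 kJ/s.

0.16 kJ/s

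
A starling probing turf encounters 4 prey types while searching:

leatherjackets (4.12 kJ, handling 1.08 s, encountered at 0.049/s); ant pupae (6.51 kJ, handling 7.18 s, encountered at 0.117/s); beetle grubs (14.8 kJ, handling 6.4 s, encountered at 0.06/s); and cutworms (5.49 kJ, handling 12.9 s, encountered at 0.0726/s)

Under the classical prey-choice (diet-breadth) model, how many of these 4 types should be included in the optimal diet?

Rank by E/h (kJ/s): leatherjackets 3.81, beetle grubs 2.31, ant pupae 0.907, cutworms 0.426. Include each in turn until the next type's E/h falls below the running intake rate.
Rate on top 1: 0.1917. beetle grubs: 2.31 > 0.1917 → include.
Rate on top 2: 0.7585. ant pupae: 0.907 > 0.7585 → include.
Rate on top 3: 0.8132. cutworms: 0.426 < 0.8132 → exclude; stop.
Optimal diet: leatherjackets, beetle grubs, ant pupae — 3 of 4 types.

3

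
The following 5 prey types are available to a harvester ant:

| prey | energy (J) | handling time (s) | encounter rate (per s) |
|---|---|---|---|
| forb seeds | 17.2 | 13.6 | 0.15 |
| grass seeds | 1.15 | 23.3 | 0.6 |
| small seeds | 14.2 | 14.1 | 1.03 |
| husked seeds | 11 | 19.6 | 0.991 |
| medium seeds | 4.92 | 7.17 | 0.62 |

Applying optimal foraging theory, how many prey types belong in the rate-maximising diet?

Profitabilities (E/h, J/s): forb seeds 1.26, small seeds 1.01, medium seeds 0.686, husked seeds 0.561, grass seeds 0.0494. Add prey in this order while the next type's profitability exceeds the intake rate on those already taken.
Rate on top 1: 0.8487. small seeds: 1.01 > 0.8487 → include.
Rate on top 2: 0.9797. medium seeds: 0.686 < 0.9797 → exclude; stop.
Optimal diet: forb seeds, small seeds — 2 of 5 types.

2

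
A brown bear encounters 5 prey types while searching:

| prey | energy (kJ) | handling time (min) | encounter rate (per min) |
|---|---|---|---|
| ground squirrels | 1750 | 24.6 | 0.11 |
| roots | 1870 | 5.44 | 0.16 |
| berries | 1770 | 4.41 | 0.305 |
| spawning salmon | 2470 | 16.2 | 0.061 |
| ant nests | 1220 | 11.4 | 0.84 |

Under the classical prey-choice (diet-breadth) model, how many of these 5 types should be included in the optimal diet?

E/h in descending order: berries 401, roots 344, spawning salmon 152, ant nests 107, ground squirrels 71.1 kJ/min. The optimal diet is the largest prefix of this list for which every included type satisfies E_i/h_i > R on the types above it.
Rate on top 1: 230.2. roots: 344 > 230.2 → include.
Rate on top 2: 260.9. spawning salmon: 152 < 260.9 → exclude; stop.
Optimal diet: berries, roots — 2 of 5 types.

2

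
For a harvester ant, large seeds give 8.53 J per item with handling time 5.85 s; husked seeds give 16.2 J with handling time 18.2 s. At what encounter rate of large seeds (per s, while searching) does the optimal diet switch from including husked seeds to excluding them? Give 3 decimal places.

Drop husked seeds once their profitability E₂/h₂ falls below the rate achievable on large seeds alone: E₂/h₂ = λE₁/(1 + λh₁).
Solve for λ: λE₁h₂ = E₂(1 + λh₁) → λ(E₁h₂ − E₂h₁) = E₂ → λ = E₂/(E₁h₂ − E₂h₁).
λ = 16.2/(8.53×18.2 − 16.2×5.85) = 16.2/60.48 = 0.2679 per s.

0.268 per s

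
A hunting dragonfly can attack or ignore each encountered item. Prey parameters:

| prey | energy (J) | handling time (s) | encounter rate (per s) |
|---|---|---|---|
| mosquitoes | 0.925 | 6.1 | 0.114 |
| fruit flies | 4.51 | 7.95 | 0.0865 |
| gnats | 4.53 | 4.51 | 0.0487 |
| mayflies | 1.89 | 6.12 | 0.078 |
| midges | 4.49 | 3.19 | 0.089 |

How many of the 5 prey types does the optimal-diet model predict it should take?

Profitabilities (E/h, J/s): midges 1.41, gnats 1, fruit flies 0.567, mayflies 0.309, mosquitoes 0.152. Add prey in this order while the next type's profitability exceeds the intake rate on those already taken.
Rate on top 1: 0.3112. gnats: 1 > 0.3112 → include.
Rate on top 2: 0.4125. fruit flies: 0.567 > 0.4125 → include.
Rate on top 3: 0.4611. mayflies: 0.309 < 0.4611 → exclude; stop.
Optimal diet: midges, gnats, fruit flies — 3 of 5 types.

3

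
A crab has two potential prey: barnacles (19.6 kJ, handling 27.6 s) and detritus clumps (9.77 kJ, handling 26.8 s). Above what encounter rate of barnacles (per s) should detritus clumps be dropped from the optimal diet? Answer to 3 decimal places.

0.038 per s

Drop detritus clumps once their profitability E₂/h₂ falls below the rate achievable on barnacles alone: E₂/h₂ = λE₁/(1 + λh₁).
Solve for λ: λE₁h₂ = E₂(1 + λh₁) → λ(E₁h₂ − E₂h₁) = E₂ → λ = E₂/(E₁h₂ − E₂h₁).
λ = 9.77/(19.6×26.8 − 9.77×27.6) = 9.77/255.6 = 0.03822 per s.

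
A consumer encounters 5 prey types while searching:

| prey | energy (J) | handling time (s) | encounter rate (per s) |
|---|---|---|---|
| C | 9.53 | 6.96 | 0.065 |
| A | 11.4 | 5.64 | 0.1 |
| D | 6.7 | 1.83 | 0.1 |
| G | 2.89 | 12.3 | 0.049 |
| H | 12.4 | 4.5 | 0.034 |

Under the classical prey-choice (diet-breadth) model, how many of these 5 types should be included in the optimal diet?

Profitabilities (E/h, J/s): D 3.66, H 2.76, A 2.02, C 1.37, G 0.235. Add prey in this order while the next type's profitability exceeds the intake rate on those already taken.
Rate on top 1: 0.5664. H: 2.76 > 0.5664 → include.
Rate on top 2: 0.8171. A: 2.02 > 0.8171 → include.
Rate on top 3: 1.175. C: 1.37 > 1.175 → include.
Rate on top 4: 1.212. G: 0.235 < 1.212 → exclude; stop.
Optimal diet: D, H, A, C — 4 of 5 types.

4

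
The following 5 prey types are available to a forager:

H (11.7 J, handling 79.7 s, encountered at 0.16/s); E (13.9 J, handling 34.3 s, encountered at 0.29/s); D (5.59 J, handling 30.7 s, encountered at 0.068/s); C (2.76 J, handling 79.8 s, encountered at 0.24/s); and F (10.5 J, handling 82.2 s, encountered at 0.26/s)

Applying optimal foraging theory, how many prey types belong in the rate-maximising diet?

1

E/h in descending order: E 0.405, D 0.182, H 0.147, F 0.128, C 0.0346 J/s. The optimal diet is the largest prefix of this list for which every included type satisfies E_i/h_i > R on the types above it.
Rate on top 1: 0.3682. D: 0.182 < 0.3682 → exclude; stop.
Optimal diet: E — 1 of 5 types.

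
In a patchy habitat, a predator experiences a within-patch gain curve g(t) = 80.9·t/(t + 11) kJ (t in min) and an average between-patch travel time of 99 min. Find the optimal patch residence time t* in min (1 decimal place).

Maximise g(t)/(T+t): set derivative to zero → g'(t)(T+t) = g(t).
g'(t) = 80.9·11/(t + 11)². Setting 80.9·11/(t+11)² = 80.9t/[(t+11)(99+t)] gives 11(99+t) = t(t+11), so t² = 11×99 = 1089.
t* = √1089 = 33 min.

33.0 min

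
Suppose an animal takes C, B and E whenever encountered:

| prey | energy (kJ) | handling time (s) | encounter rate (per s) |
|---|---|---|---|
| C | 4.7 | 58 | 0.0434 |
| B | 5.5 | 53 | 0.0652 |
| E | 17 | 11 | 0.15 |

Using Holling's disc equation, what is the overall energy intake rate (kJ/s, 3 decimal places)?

Energy encountered per unit search time: 0.0434×4.7 + 0.0652×5.5 + 0.15×17 = 3.113 kJ/s.
Handling time per unit search time: 0.0434×58 + 0.0652×53 + 0.15×11 = 7.623.
Rate = 3.113/(1 + 7.623) = 0.361 kJ/s.

0.361 kJ/s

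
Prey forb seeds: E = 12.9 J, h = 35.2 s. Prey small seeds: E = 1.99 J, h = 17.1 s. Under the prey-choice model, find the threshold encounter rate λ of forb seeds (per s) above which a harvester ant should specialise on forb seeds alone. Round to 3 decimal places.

At the threshold, the rate on forb seeds alone equals the profitability of small seeds: λ·12.9/(1 + λ·35.2) = 1.99/17.1 = 0.1164.
Rearranging, λ(12.9 − 0.1164×35.2) = 0.1164, so λ = 0.1164/8.804 = 0.01322 per s.

0.013 per s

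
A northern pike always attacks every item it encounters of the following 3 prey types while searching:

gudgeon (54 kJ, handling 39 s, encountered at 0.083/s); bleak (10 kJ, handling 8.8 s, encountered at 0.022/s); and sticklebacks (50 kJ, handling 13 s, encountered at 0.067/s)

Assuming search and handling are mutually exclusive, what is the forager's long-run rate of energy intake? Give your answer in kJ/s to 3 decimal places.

R = (0.083×54 + 0.022×10 + 0.067×50) / (1 + 0.083×39 + 0.022×8.8 + 0.067×13) = 8.052/5.302 = 1.519 kJ/s.

1.519 kJ/s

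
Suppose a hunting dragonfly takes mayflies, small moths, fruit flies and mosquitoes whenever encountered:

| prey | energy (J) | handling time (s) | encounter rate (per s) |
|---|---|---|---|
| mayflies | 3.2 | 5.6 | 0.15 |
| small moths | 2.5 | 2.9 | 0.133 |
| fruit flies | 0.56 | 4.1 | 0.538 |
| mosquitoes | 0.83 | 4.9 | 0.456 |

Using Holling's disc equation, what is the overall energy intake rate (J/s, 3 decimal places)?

R = (0.15×3.2 + 0.133×2.5 + 0.538×0.56 + 0.456×0.83) / (1 + 0.15×5.6 + 0.133×2.9 + 0.538×4.1 + 0.456×4.9) = 1.492/6.666 = 0.2239 J/s.

0.224 J/s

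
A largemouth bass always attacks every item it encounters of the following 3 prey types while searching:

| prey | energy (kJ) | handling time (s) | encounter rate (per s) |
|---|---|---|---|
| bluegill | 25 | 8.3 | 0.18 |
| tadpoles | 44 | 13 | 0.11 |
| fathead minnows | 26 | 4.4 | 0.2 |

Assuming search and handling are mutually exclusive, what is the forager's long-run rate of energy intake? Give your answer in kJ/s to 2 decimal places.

3.03 kJ/s

Energy encountered per unit search time: 0.18×25 + 0.11×44 + 0.2×26 = 14.54 kJ/s.
Handling time per unit search time: 0.18×8.3 + 0.11×13 + 0.2×4.4 = 3.804.
Rate = 14.54/(1 + 3.804) = 3.027 kJ/s.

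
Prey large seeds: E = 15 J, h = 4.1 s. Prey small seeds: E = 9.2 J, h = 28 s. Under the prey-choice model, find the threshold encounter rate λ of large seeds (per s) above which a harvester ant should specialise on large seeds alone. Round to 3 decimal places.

0.024 per s

At the threshold, the rate on large seeds alone equals the profitability of small seeds: λ·15/(1 + λ·4.1) = 9.2/28 = 0.3286.
Rearranging, λ(15 − 0.3286×4.1) = 0.3286, so λ = 0.3286/13.65 = 0.02407 per s.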